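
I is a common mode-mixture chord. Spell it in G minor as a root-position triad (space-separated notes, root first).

G B D

The root, G, is scale degree 1 — the same note in G minor and G major; only the chord quality changes. In G major the chord on G is G–B–D.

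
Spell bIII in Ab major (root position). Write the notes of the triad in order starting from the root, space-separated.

The root of bIII is the lowered 3rd degree: C becomes Cb. In Ab minor the chord on Cb is Cb–Eb–Gb.

Cb Eb Gb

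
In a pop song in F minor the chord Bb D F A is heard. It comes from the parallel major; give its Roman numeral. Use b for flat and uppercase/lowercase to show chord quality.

IVmaj7

Bb is scale degree 4 in F minor. Bb–D–F–A is a major-seventh chord — the form found in F major, not the diatonic iv (Bbm). Borrowed into F minor it is written IVmaj7.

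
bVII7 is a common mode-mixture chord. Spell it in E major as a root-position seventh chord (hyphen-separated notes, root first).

D-F#-A-C

The root of bVII7 is the lowered 7th degree: D# becomes D. In E minor the chord on D is D–F#–A–C.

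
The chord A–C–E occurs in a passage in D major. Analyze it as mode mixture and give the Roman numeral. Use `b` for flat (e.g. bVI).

A is scale degree 5 in D major. The diatonic chord on degree 5 would be A (V), but A–C–E is the minor chord from D minor. As a borrowed chord it is labeled v.

v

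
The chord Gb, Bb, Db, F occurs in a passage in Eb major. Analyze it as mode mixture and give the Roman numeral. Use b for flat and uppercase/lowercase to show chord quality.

bIIImaj7

Gb is the lowered form of scale degree 3 in Eb major (the diatonic degree 3 is G). Diatonically Eb major has Gm (iii) on that degree; Gb–Bb–Db–F is instead the major-seventh chord native to Eb minor, so it takes the label bIIImaj7.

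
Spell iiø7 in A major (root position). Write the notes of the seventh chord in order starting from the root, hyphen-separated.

B-D-F-A

iiø7 is built on scale degree 2, which is B in both A major and its parallel. Stacking thirds in A minor on B gives B–D–F–A.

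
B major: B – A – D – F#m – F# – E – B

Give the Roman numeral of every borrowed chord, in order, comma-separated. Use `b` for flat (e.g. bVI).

B major has the diatonic set B, C#m, D#m, E, F#, G#m, A#dim. B, F# and E all belong to that set. But A (A–C#–E) is foreign: the diatonic vii° on degree 7 is A#dim, whereas A comes from B minor. It is labeled bVII. But D (D–F#–A) is foreign: the diatonic iii on degree 3 is D#m, whereas D comes from B minor. It is labeled bIII. F#m (F#–A–C#) is not: scale degree 5 in B major carries F# (V). In B minor the chord on that degree is F#m, so here it functions as v, borrowed from the parallel minor.

bVII, bIII, v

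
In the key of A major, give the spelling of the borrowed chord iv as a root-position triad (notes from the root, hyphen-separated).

iv is built on scale degree 4, which is D in both A major and its parallel. Building the minor chord from the parallel minor on D: D–F–A.

D-F-A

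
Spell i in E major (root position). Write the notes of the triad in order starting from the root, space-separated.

E G B

The root, E, is scale degree 1 — the same note in E major and E minor; only the chord quality changes. Building the minor chord from the parallel minor on E: E–G–B.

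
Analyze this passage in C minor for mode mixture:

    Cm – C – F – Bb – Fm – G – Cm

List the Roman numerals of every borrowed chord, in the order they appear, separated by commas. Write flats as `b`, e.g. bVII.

In C minor (with V from harmonic minor) the diatonic chords are Cm, Ddim, Eb, Fm, G, Ab, Bb. Of the given chords, Cm, Bb, Fm and G are diatonic. C (C–E–G) is not: scale degree 1 in C minor carries Cm (i). In C major the chord on that degree is C, so here it functions as I, borrowed from the parallel major. F (F–A–C) is not: scale degree 4 in C minor carries Fm (iv). In C major the chord on that degree is F, so here it functions as IV, borrowed from the parallel major.

I, IV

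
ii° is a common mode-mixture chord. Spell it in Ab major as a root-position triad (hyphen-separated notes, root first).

Bb-Db-Fb

ii° is built on scale degree 2, which is Bb in both Ab major and its parallel. In Ab minor the chord on Bb is Bb–Db–Fb.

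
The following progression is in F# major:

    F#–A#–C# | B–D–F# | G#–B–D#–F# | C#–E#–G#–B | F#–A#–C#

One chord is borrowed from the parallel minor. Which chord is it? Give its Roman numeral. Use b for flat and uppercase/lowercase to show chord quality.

In F# major the diatonic chords are F#, G#m, A#m, B, C#, D#m, E#dim. F#–A#–C# = F#, G#–B–D#–F# = G#m7 and C#–E#–G#–B = C#7 are all diatonic. B–D–F# is not: scale degree 4 in F# major carries B (IV). In F# minor the chord on that degree is Bm, so here it functions as iv, borrowed from the parallel minor.

iv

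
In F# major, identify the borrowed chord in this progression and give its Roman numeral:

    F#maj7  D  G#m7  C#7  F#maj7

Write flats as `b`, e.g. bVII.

bVI

The diatonic triads in F# major are F#, G#m, A#m, B, C#, D#m, E#dim. F#maj7, G#m7 and C#7 are all diatonic. But D (D–F#–A) is foreign: the diatonic vi on degree 6 is D#m, whereas D comes from F# minor. It is labeled bVI.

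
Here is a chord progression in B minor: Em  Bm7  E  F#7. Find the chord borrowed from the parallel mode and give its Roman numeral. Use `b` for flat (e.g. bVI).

In B minor (with V from harmonic minor) the diatonic chords are Bm, C#dim, D, Em, F#, G, A. Em, Bm7 and F#7 all belong to that set. But E (E–G#–B) is foreign: the diatonic iv on degree 4 is Em, whereas E comes from B major. It is labeled IV.

IV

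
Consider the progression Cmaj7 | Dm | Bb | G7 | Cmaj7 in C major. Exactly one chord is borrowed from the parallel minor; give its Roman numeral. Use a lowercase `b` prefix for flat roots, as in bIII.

bVII

The diatonic triads in C major are C, Dm, Em, F, G, Am, Bdim. Of the given chords, Cmaj7, Dm and G7 are diatonic. Bb (Bb–D–F) doesn't fit — on degree 7 C major would have Bdim (vii°). Bb is the degree-7 chord of C minor, so it is the borrowed bVII.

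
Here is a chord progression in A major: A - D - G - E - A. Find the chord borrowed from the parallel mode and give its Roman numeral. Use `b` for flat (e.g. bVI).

bVII

The diatonic triads in A major are A, Bm, C#m, D, E, F#m, G#dim. A, D and E all belong to that set. G (G–B–D) doesn't fit — on degree 7 A major would have G#dim (vii°). G is the degree-7 chord of A minor, so it is the borrowed bVII.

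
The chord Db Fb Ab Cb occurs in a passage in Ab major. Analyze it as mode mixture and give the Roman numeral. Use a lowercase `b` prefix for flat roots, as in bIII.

Db is scale degree 4 in Ab major. The diatonic chord on degree 4 would be Db (IV), but Db–Fb–Ab–Cb is the minor-seventh chord from Ab minor. As a borrowed chord it is labeled iv7.

iv7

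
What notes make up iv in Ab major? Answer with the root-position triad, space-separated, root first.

The root, Db, is scale degree 4 — the same note in Ab major and Ab minor; only the chord quality changes. Stacking thirds in Ab minor on Db gives Db–Fb–Ab.

Db Fb Ab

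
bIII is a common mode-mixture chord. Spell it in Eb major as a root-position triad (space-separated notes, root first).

bIII is built on the lowered scale degree 3. In Eb major degree 3 is G; lowered it becomes Gb. In Eb minor the chord on Gb is Gb–Bb–Db.

Gb Bb Db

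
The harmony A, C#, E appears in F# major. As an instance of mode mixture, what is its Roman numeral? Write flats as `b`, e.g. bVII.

bIII

The root A is the lowered 3rd scale degree — diatonically F# major has A# there. The diatonic chord on degree 3 would be A#m (iii), but A–C#–E is the major chord from F# minor. As a borrowed chord it is labeled bIII.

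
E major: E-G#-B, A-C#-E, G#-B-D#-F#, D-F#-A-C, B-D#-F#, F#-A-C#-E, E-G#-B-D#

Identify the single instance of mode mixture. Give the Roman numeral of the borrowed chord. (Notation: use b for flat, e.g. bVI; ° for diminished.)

bVII7

In E major the diatonic chords are E, F#m, G#m, A, B, C#m, D#dim. E–G#–B = E, A–C#–E = A, G#–B–D#–F# = G#m7, B–D#–F# = B, F#–A–C#–E = F#m7 and E–G#–B–D# = Emaj7 all belong to that set. But D–F#–A–C is foreign: the diatonic vii° on degree 7 is D#dim, whereas D7 comes from E minor. It is labeled bVII7.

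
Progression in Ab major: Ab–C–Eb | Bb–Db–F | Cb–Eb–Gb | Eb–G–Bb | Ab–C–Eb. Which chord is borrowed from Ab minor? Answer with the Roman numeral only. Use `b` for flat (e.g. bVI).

The diatonic triads in Ab major are Ab, Bbm, Cm, Db, Eb, Fm, Gdim. Ab–C–Eb = Ab, Bb–Db–F = Bbm and Eb–G–Bb = Eb all belong to that set. But Cb–Eb–Gb is foreign: the diatonic iii on degree 3 is Cm, whereas Cb comes from Ab minor. It is labeled bIII.

bIII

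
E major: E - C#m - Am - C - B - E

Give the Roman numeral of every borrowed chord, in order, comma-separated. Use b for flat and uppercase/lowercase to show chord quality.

E major has the diatonic set E, F#m, G#m, A, B, C#m, D#dim. E, C#m and B are all diatonic. But Am (A–C–E) is foreign: the diatonic IV on degree 4 is A, whereas Am comes from E minor. It is labeled iv. C (C–E–G) doesn't fit — on degree 6 E major would have C#m (vi). C is the degree-6 chord of E minor, so it is the borrowed bVI.

iv, bVI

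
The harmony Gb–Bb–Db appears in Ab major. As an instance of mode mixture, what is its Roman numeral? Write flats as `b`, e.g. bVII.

bVII

Gb is the lowered form of scale degree 7 in Ab major (the diatonic degree 7 is G). The diatonic chord on degree 7 would be Gdim (vii°), but Gb–Bb–Db is the major chord from Ab minor. As a borrowed chord it is labeled bVII.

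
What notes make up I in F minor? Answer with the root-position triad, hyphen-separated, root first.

F-A-C

The root, F, is scale degree 1 — the same note in F minor and F major; only the chord quality changes. Stacking thirds in F major on F gives F–A–C.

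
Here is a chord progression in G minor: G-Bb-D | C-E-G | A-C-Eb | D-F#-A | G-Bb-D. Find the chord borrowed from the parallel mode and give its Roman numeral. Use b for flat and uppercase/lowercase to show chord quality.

IV

G minor has the diatonic set Gm, Adim, Bb, Cm, D, Eb, F (with V from harmonic minor). Of the given chords, G–Bb–D = Gm, A–C–Eb = Adim and D–F#–A = D are diatonic. C–E–G is not: scale degree 4 in G minor carries Cm (iv). In G major the chord on that degree is C, so here it functions as IV, borrowed from the parallel major.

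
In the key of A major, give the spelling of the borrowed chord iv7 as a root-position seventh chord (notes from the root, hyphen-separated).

The root, D, is scale degree 4 — the same note in A major and A minor; only the chord quality changes. Stacking thirds in A minor on D gives D–F–A–C.

D-F-A-C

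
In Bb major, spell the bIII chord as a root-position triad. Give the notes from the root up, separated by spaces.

Scale degree 3 in Bb major is D. bIII uses the lowered form, Db, taken from Bb minor. Stacking thirds in Bb minor on Db gives Db–F–Ab.

Db F Ab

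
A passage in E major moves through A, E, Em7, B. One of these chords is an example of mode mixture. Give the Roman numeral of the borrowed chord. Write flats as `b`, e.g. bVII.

i7

The diatonic triads in E major are E, F#m, G#m, A, B, C#m, D#dim. Of the given chords, A, E and B are diatonic. But Em7 (E–G–B–D) is foreign: the diatonic I on degree 1 is E, whereas Em7 comes from E minor. It is labeled i7.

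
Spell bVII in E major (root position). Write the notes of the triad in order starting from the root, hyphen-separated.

D-F#-A

Scale degree 7 in E major is D#. bVII uses the lowered form, D, taken from E minor. Stacking thirds in E minor on D gives D–F#–A.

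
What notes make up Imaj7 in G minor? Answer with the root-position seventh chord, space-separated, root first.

The root, G, is scale degree 1 — the same note in G minor and G major; only the chord quality changes. In G major the chord on G is G–B–D–F#.

G B D F#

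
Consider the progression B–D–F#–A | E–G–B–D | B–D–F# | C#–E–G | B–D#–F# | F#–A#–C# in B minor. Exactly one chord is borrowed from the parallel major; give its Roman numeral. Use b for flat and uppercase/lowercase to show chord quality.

The diatonic triads in B minor (with V from harmonic minor) are Bm, C#dim, D, Em, F#, G, A. B–D–F#–A = Bm7, E–G–B–D = Em7, B–D–F# = Bm, C#–E–G = C#dim and F#–A#–C# = F# all belong to that set. B–D#–F# doesn't fit — on degree 1 B minor would have Bm (i). B is the degree-1 chord of B major, so it is the borrowed I.

I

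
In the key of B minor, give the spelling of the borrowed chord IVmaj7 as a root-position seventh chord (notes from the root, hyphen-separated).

The root, E, is scale degree 4 — the same note in B minor and B major; only the chord quality changes. Stacking thirds in B major on E gives E–G#–B–D#.

E-G#-B-D#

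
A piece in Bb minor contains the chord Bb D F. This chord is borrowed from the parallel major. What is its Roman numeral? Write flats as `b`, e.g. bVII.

The root Bb is the diatonic 1st degree of Bb minor; the borrowing shows in the chord quality. The diatonic chord on degree 1 would be Bbm (i), but Bb–D–F is the major chord from Bb major. As a borrowed chord it is labeled I.

I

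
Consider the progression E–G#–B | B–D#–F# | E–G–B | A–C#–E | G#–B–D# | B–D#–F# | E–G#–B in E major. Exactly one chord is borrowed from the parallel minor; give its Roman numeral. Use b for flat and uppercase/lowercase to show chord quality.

i

In E major the diatonic chords are E, F#m, G#m, A, B, C#m, D#dim. E–G#–B = E, B–D#–F# = B, A–C#–E = A and G#–B–D# = G#m are all diatonic. But E–G–B is foreign: the diatonic I on degree 1 is E, whereas Em comes from E minor. It is labeled i.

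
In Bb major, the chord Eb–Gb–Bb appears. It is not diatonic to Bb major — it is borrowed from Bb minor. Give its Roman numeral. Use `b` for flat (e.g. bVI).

Eb is scale degree 4 in Bb major. Diatonically Bb major has Eb (IV) on that degree; Eb–Gb–Bb is instead the minor chord native to Bb minor, so it takes the label iv.

iv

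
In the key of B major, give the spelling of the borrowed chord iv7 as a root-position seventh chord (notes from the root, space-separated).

E G B D

The root, E, is scale degree 4 — the same note in B major and B minor; only the chord quality changes. Building the minor-seventh chord from the parallel minor on E: E–G–B–D.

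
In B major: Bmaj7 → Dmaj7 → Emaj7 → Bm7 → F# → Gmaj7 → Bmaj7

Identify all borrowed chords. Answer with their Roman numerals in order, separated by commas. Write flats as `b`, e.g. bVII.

bIIImaj7, i7, bVImaj7

The diatonic triads in B major are B, C#m, D#m, E, F#, G#m, A#dim. Bmaj7, Emaj7 and F# all belong to that set. Dmaj7 (D–F#–A–C#) is not: scale degree 3 in B major carries D#m (iii). In B minor the chord on that degree is Dmaj7, so here it functions as bIIImaj7, borrowed from the parallel minor. But Bm7 (B–D–F#–A) is foreign: the diatonic I on degree 1 is B, whereas Bm7 comes from B minor. It is labeled i7. Gmaj7 (G–B–D–F#) doesn't fit — on degree 6 B major would have G#m (vi). Gmaj7 is the degree-6 chord of B minor, so it is the borrowed bVImaj7.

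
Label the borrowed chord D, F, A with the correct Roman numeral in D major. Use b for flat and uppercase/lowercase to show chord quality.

i

D is scale degree 1 in D major. Diatonically D major has D (I) on that degree; D–F–A is instead the minor chord native to D minor, so it takes the label i.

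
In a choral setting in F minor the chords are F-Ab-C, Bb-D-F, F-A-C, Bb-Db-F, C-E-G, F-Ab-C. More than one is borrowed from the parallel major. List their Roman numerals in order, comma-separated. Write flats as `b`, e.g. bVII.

F minor has the diatonic set Fm, Gdim, Ab, Bbm, C, Db, Eb (with V from harmonic minor). F–Ab–C = Fm, Bb–Db–F = Bbm and C–E–G = C are all diatonic. But Bb–D–F is foreign: the diatonic iv on degree 4 is Bbm, whereas Bb comes from F major. It is labeled IV. But F–A–C is foreign: the diatonic i on degree 1 is Fm, whereas F comes from F major. It is labeled I.

IV, I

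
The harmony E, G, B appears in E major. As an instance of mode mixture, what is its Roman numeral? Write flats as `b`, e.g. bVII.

i

E is scale degree 1 in E major. Diatonically E major has E (I) on that degree; E–G–B is instead the minor chord native to E minor, so it takes the label i.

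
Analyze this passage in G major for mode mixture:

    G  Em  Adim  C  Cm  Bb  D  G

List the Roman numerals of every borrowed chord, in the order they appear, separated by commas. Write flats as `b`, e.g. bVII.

ii°, iv, bIII

G major has the diatonic set G, Am, Bm, C, D, Em, F#dim. Of the given chords, G, Em, C and D are diatonic. But Adim (A–C–Eb) is foreign: the diatonic ii on degree 2 is Am, whereas Adim comes from G minor. It is labeled ii°. Cm (C–Eb–G) is not: scale degree 4 in G major carries C (IV). In G minor the chord on that degree is Cm, so here it functions as iv, borrowed from the parallel minor. Bb (Bb–D–F) doesn't fit — on degree 3 G major would have Bm (iii). Bb is the degree-3 chord of G minor, so it is the borrowed bIII.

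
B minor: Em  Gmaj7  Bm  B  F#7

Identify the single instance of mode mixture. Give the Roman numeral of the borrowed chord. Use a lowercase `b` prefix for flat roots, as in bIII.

I

In B minor (with V from harmonic minor) the diatonic chords are Bm, C#dim, D, Em, F#, G, A. Of the given chords, Em, Gmaj7, Bm and F#7 are diatonic. B (B–D#–F#) is not: scale degree 1 in B minor carries Bm (i). In B major the chord on that degree is B, so here it functions as I, borrowed from the parallel major.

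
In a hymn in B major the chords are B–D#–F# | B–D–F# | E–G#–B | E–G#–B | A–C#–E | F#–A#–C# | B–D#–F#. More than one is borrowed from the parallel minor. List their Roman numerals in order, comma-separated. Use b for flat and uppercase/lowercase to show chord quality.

i, bVII

B major has the diatonic set B, C#m, D#m, E, F#, G#m, A#dim. Of the given chords, B–D#–F# = B, E–G#–B = E and F#–A#–C# = F# are diatonic. B–D–F# doesn't fit — on degree 1 B major would have B (I). Bm is the degree-1 chord of B minor, so it is the borrowed i. A–C#–E is not: scale degree 7 in B major carries A#dim (vii°). In B minor the chord on that degree is A, so here it functions as bVII, borrowed from the parallel minor.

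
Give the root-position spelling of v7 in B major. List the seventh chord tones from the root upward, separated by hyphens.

v7 is built on scale degree 5, which is F# in both B major and its parallel. Building the minor-seventh chord from the parallel minor on F#: F#–A–C#–E.

F#-A-C#-E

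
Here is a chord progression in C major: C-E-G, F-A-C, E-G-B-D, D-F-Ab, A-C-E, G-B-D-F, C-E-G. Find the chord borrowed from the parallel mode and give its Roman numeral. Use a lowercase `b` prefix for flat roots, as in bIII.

ii°

C major has the diatonic set C, Dm, Em, F, G, Am, Bdim. C–E–G = C, F–A–C = F, E–G–B–D = Em7, A–C–E = Am and G–B–D–F = G7 all belong to that set. D–F–Ab doesn't fit — on degree 2 C major would have Dm (ii). Ddim is the degree-2 chord of C minor, so it is the borrowed ii°.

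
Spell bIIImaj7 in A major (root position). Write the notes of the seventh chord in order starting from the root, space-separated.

Scale degree 3 in A major is C#. bIIImaj7 uses the lowered form, C, taken from A minor. Building the major-seventh chord from the parallel minor on C: C–E–G–B.

C E G B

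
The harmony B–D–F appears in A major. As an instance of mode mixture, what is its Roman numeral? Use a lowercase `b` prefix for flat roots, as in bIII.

B is scale degree 2 in A major. The diatonic chord on degree 2 would be Bm (ii), but B–D–F is the diminished chord from A minor. As a borrowed chord it is labeled ii°.

ii°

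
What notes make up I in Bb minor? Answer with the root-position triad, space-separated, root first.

Bb D F

I is built on scale degree 1, which is Bb in both Bb minor and its parallel. Building the major chord from the parallel major on Bb: Bb–D–F.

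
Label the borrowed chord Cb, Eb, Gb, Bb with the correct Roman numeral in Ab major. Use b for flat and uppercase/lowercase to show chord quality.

In Ab major scale degree 3 is C; Cb is its lowered form, from Ab minor. Diatonically Ab major has Cm (iii) on that degree; Cb–Eb–Gb–Bb is instead the major-seventh chord native to Ab minor, so it takes the label bIIImaj7.

bIIImaj7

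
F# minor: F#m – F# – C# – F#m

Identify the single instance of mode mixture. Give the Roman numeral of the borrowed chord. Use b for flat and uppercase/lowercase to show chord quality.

I

The diatonic triads in F# minor (with V from harmonic minor) are F#m, G#dim, A, Bm, C#, D, E. Of the given chords, F#m and C# are diatonic. F# (F#–A#–C#) is not: scale degree 1 in F# minor carries F#m (i). In F# major the chord on that degree is F#, so here it functions as I, borrowed from the parallel major.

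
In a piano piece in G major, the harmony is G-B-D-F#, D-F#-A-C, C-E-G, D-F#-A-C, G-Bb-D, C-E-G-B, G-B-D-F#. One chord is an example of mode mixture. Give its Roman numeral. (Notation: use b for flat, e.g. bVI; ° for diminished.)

The diatonic triads in G major are G, Am, Bm, C, D, Em, F#dim. Of the given chords, G–B–D–F# = Gmaj7, D–F#–A–C = D7, C–E–G = C and C–E–G–B = Cmaj7 are diatonic. G–Bb–D doesn't fit — on degree 1 G major would have G (I). Gm is the degree-1 chord of G minor, so it is the borrowed i.

i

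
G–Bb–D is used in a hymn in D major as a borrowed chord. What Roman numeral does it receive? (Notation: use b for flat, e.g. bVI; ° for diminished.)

iv

The root G is the diatonic 4th degree of D major; the borrowing shows in the chord quality. G–Bb–D is a minor chord — the form found in D minor, not the diatonic IV (G). Borrowed into D major it is written iv.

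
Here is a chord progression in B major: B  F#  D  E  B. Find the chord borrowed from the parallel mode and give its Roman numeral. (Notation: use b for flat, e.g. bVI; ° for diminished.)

In B major the diatonic chords are B, C#m, D#m, E, F#, G#m, A#dim. Of the given chords, B, F# and E are diatonic. But D (D–F#–A) is foreign: the diatonic iii on degree 3 is D#m, whereas D comes from B minor. It is labeled bIII.

bIII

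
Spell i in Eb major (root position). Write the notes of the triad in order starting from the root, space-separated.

The root, Eb, is scale degree 1 — the same note in Eb major and Eb minor; only the chord quality changes. In Eb minor the chord on Eb is Eb–Gb–Bb.

Eb Gb Bb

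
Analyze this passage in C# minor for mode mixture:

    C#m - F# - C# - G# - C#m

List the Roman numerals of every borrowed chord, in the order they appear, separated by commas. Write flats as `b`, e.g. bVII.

C# minor has the diatonic set C#m, D#dim, E, F#m, G#, A, B (with V from harmonic minor). Of the given chords, C#m and G# are diatonic. F# (F#–A#–C#) is not: scale degree 4 in C# minor carries F#m (iv). In C# major the chord on that degree is F#, so here it functions as IV, borrowed from the parallel major. C# (C#–E#–G#) is not: scale degree 1 in C# minor carries C#m (i). In C# major the chord on that degree is C#, so here it functions as I, borrowed from the parallel major.

IV, I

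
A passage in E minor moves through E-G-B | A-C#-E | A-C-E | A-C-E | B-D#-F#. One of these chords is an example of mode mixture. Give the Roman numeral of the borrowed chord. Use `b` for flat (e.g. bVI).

IV

E minor has the diatonic set Em, F#dim, G, Am, B, C, D (with V from harmonic minor). E–G–B = Em, A–C–E = Am and B–D#–F# = B are all diatonic. But A–C#–E is foreign: the diatonic iv on degree 4 is Am, whereas A comes from E major. It is labeled IV.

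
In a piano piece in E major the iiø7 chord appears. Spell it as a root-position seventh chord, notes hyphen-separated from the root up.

F#-A-C-E

iiø7 is built on scale degree 2, which is F# in both E major and its parallel. Building the half-diminished-seventh chord from the parallel minor on F#: F#–A–C–E.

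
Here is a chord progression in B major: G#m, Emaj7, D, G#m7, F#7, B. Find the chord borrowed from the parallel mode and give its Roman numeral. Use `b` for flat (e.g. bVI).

The diatonic triads in B major are B, C#m, D#m, E, F#, G#m, A#dim. G#m, Emaj7, G#m7, F#7 and B are all diatonic. But D (D–F#–A) is foreign: the diatonic iii on degree 3 is D#m, whereas D comes from B minor. It is labeled bIII.

bIII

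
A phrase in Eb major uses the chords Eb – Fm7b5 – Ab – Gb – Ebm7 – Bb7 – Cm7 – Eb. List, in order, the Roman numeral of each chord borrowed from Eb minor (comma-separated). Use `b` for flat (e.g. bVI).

The diatonic triads in Eb major are Eb, Fm, Gm, Ab, Bb, Cm, Ddim. Eb, Ab, Bb7 and Cm7 are all diatonic. But Fm7b5 (F–Ab–Cb–Eb) is foreign: the diatonic ii on degree 2 is Fm, whereas Fm7b5 comes from Eb minor. It is labeled iiø7. Gb (Gb–Bb–Db) doesn't fit — on degree 3 Eb major would have Gm (iii). Gb is the degree-3 chord of Eb minor, so it is the borrowed bIII. Ebm7 (Eb–Gb–Bb–Db) is not: scale degree 1 in Eb major carries Eb (I). In Eb minor the chord on that degree is Ebm7, so here it functions as i7, borrowed from the parallel minor.

iiø7, bIII, i7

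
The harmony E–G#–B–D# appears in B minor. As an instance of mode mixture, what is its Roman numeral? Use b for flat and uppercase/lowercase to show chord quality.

IVmaj7

The root E is the diatonic 4th degree of B minor; the borrowing shows in the chord quality. Diatonically B minor has Em (iv) on that degree; E–G#–B–D# is instead the major-seventh chord native to B major, so it takes the label IVmaj7.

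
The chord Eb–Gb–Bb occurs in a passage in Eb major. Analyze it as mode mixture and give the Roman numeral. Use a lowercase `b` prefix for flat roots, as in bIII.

The root Eb is the diatonic 1st degree of Eb major; the borrowing shows in the chord quality. Eb–Gb–Bb is a minor chord — the form found in Eb minor, not the diatonic I (Eb). Borrowed into Eb major it is written i.

i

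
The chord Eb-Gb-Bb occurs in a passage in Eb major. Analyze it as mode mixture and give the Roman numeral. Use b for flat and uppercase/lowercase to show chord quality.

i

Eb is scale degree 1 in Eb major. Eb–Gb–Bb is a minor chord — the form found in Eb minor, not the diatonic I (Eb). Borrowed into Eb major it is written i.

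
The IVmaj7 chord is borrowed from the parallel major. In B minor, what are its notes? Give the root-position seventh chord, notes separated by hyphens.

The root, E, is scale degree 4 — the same note in B minor and B major; only the chord quality changes. Stacking thirds in B major on E gives E–G#–B–D#.

E-G#-B-D#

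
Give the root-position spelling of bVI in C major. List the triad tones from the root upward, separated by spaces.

Ab C Eb

Scale degree 6 in C major is A. bVI uses the lowered form, Ab, taken from C minor. Building the major chord from the parallel minor on Ab: Ab–C–Eb.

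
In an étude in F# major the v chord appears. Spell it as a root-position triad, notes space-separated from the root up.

The root, C#, is scale degree 5 — the same note in F# major and F# minor; only the chord quality changes. Stacking thirds in F# minor on C# gives C#–E–G#.

C# E G#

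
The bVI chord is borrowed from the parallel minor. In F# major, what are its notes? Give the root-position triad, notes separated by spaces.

Scale degree 6 in F# major is D#. bVI uses the lowered form, D, taken from F# minor. In F# minor the chord on D is D–F#–A.

D F# A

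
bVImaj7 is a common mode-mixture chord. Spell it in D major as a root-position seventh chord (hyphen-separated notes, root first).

bVImaj7 is built on the lowered scale degree 6. In D major degree 6 is B; lowered it becomes Bb. In D minor the chord on Bb is Bb–D–F–A.

Bb-D-F-A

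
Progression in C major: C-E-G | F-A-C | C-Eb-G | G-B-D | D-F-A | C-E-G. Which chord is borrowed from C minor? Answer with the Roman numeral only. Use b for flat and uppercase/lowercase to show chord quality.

In C major the diatonic chords are C, Dm, Em, F, G, Am, Bdim. C–E–G = C, F–A–C = F, G–B–D = G and D–F–A = Dm all belong to that set. But C–Eb–G is foreign: the diatonic I on degree 1 is C, whereas Cm comes from C minor. It is labeled i.

i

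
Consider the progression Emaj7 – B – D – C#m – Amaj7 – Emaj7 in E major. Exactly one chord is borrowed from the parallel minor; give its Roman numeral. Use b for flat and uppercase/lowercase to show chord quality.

E major has the diatonic set E, F#m, G#m, A, B, C#m, D#dim. Of the given chords, Emaj7, B, C#m and Amaj7 are diatonic. But D (D–F#–A) is foreign: the diatonic vii° on degree 7 is D#dim, whereas D comes from E minor. It is labeled bVII.

bVII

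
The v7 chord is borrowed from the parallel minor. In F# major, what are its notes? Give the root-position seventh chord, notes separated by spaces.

v7 is built on scale degree 5, which is C# in both F# major and its parallel. Stacking thirds in F# minor on C# gives C#–E–G#–B.

C# E G# B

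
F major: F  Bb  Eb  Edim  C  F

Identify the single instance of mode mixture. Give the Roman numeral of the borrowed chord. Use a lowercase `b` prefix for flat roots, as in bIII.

F major has the diatonic set F, Gm, Am, Bb, C, Dm, Edim. Of the given chords, F, Bb, Edim and C are diatonic. But Eb (Eb–G–Bb) is foreign: the diatonic vii° on degree 7 is Edim, whereas Eb comes from F minor. It is labeled bVII.

bVII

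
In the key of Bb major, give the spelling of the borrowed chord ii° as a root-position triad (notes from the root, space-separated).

The root, C, is scale degree 2 — the same note in Bb major and Bb minor; only the chord quality changes. In Bb minor the chord on C is C–Eb–Gb.

C Eb Gb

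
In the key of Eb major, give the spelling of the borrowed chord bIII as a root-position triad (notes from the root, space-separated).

Gb Bb Db

bIII is built on the lowered scale degree 3. In Eb major degree 3 is G; lowered it becomes Gb. Building the major chord from the parallel minor on Gb: Gb–Bb–Db.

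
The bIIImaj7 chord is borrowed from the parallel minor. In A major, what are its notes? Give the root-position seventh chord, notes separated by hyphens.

The root of bIIImaj7 is the lowered 3rd degree: C# becomes C. In A minor the chord on C is C–E–G–B.

C-E-G-B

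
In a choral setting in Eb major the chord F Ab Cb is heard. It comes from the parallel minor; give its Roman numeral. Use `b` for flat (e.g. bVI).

The root F is the diatonic 2nd degree of Eb major; the borrowing shows in the chord quality. F–Ab–Cb is a diminished chord — the form found in Eb minor, not the diatonic ii (Fm). Borrowed into Eb major it is written ii°.

ii°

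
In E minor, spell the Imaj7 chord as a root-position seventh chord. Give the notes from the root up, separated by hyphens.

The root, E, is scale degree 1 — the same note in E minor and E major; only the chord quality changes. Stacking thirds in E major on E gives E–G#–B–D#.

E-G#-B-D#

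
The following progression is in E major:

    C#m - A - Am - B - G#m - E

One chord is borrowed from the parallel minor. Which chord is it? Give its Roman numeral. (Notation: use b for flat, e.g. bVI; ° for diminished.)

iv

E major has the diatonic set E, F#m, G#m, A, B, C#m, D#dim. Of the given chords, C#m, A, B, G#m and E are diatonic. Am (A–C–E) is not: scale degree 4 in E major carries A (IV). In E minor the chord on that degree is Am, so here it functions as iv, borrowed from the parallel minor.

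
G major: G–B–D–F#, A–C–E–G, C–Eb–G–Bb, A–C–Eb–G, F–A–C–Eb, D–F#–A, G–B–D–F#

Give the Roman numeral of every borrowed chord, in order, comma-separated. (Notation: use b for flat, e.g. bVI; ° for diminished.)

G major has the diatonic set G, Am, Bm, C, D, Em, F#dim. Of the given chords, G–B–D–F# = Gmaj7, A–C–E–G = Am7 and D–F#–A = D are diatonic. C–Eb–G–Bb doesn't fit — on degree 4 G major would have C (IV). Cm7 is the degree-4 chord of G minor, so it is the borrowed iv7. But A–C–Eb–G is foreign: the diatonic ii on degree 2 is Am, whereas Am7b5 comes from G minor. It is labeled iiø7. F–A–C–Eb is not: scale degree 7 in G major carries F#dim (vii°). In G minor the chord on that degree is F7, so here it functions as bVII7, borrowed from the parallel minor.

iv7, iiø7, bVII7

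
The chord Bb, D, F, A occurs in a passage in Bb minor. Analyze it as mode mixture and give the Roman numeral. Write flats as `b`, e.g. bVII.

Imaj7

The root Bb is the diatonic 1st degree of Bb minor; the borrowing shows in the chord quality. Bb–D–F–A is a major-seventh chord — the form found in Bb major, not the diatonic i (Bbm). Borrowed into Bb minor it is written Imaj7.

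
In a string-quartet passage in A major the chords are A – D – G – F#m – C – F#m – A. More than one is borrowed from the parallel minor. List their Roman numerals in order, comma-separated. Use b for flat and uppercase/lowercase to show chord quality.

bVII, bIII

The diatonic triads in A major are A, Bm, C#m, D, E, F#m, G#dim. A, D and F#m are all diatonic. G (G–B–D) is not: scale degree 7 in A major carries G#dim (vii°). In A minor the chord on that degree is G, so here it functions as bVII, borrowed from the parallel minor. C (C–E–G) doesn't fit — on degree 3 A major would have C#m (iii). C is the degree-3 chord of A minor, so it is the borrowed bIII.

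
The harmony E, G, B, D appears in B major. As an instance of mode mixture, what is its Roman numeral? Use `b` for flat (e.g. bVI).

E is scale degree 4 in B major. Diatonically B major has E (IV) on that degree; E–G–B–D is instead the minor-seventh chord native to B minor, so it takes the label iv7.

iv7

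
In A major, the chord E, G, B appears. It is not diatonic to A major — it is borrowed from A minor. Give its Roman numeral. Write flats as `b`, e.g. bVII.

v

E is scale degree 5 in A major. Diatonically A major has E (V) on that degree; E–G–B is instead the minor chord native to A minor, so it takes the label v.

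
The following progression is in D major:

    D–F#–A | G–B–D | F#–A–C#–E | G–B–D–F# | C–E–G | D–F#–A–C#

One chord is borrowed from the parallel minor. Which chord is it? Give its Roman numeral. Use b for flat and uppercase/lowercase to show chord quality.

bVII

The diatonic triads in D major are D, Em, F#m, G, A, Bm, C#dim. Of the given chords, D–F#–A = D, G–B–D = G, F#–A–C#–E = F#m7, G–B–D–F# = Gmaj7 and D–F#–A–C# = Dmaj7 are diatonic. C–E–G is not: scale degree 7 in D major carries C#dim (vii°). In D minor the chord on that degree is C, so here it functions as bVII, borrowed from the parallel minor.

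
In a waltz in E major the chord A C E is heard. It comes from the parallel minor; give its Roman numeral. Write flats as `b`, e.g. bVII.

A is scale degree 4 in E major. A–C–E is a minor chord — the form found in E minor, not the diatonic IV (A). Borrowed into E major it is written iv.

iv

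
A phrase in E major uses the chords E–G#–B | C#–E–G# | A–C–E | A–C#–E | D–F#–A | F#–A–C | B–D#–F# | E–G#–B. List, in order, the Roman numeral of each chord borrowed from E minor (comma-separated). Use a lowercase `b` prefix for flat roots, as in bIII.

E major has the diatonic set E, F#m, G#m, A, B, C#m, D#dim. E–G#–B = E, C#–E–G# = C#m, A–C#–E = A and B–D#–F# = B all belong to that set. But A–C–E is foreign: the diatonic IV on degree 4 is A, whereas Am comes from E minor. It is labeled iv. But D–F#–A is foreign: the diatonic vii° on degree 7 is D#dim, whereas D comes from E minor. It is labeled bVII. F#–A–C is not: scale degree 2 in E major carries F#m (ii). In E minor the chord on that degree is F#dim, so here it functions as ii°, borrowed from the parallel minor.

iv, bVII, ii°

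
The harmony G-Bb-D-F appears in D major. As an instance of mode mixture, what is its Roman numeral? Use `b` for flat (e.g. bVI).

The root G is the diatonic 4th degree of D major; the borrowing shows in the chord quality. The diatonic chord on degree 4 would be G (IV), but G–Bb–D–F is the minor-seventh chord from D minor. As a borrowed chord it is labeled iv7.

iv7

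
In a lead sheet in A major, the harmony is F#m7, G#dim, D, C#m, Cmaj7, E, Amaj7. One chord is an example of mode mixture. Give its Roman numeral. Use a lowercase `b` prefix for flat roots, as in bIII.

The diatonic triads in A major are A, Bm, C#m, D, E, F#m, G#dim. F#m7, G#dim, D, C#m, E and Amaj7 are all diatonic. Cmaj7 (C–E–G–B) doesn't fit — on degree 3 A major would have C#m (iii). Cmaj7 is the degree-3 chord of A minor, so it is the borrowed bIIImaj7.

bIIImaj7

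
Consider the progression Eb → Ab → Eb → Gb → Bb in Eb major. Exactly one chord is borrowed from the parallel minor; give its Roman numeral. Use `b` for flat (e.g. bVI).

bIII

Eb major has the diatonic set Eb, Fm, Gm, Ab, Bb, Cm, Ddim. Of the given chords, Eb, Ab and Bb are diatonic. Gb (Gb–Bb–Db) is not: scale degree 3 in Eb major carries Gm (iii). In Eb minor the chord on that degree is Gb, so here it functions as bIII, borrowed from the parallel minor.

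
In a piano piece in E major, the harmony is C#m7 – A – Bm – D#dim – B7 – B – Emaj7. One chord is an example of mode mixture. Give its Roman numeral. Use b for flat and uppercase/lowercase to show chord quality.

v

The diatonic triads in E major are E, F#m, G#m, A, B, C#m, D#dim. C#m7, A, D#dim, B7, B and Emaj7 all belong to that set. But Bm (B–D–F#) is foreign: the diatonic V on degree 5 is B, whereas Bm comes from E minor. It is labeled v.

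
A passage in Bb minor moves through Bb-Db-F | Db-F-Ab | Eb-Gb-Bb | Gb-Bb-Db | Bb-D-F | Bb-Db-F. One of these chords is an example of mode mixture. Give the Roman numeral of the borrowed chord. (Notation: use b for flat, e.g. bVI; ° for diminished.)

The diatonic triads in Bb minor (with V from harmonic minor) are Bbm, Cdim, Db, Ebm, F, Gb, Ab. Of the given chords, Bb–Db–F = Bbm, Db–F–Ab = Db, Eb–Gb–Bb = Ebm and Gb–Bb–Db = Gb are diatonic. Bb–D–F doesn't fit — on degree 1 Bb minor would have Bbm (i). Bb is the degree-1 chord of Bb major, so it is the borrowed I.

I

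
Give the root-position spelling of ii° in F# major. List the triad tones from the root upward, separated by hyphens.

The root, G#, is scale degree 2 — the same note in F# major and F# minor; only the chord quality changes. In F# minor the chord on G# is G#–B–D.

G#-B-D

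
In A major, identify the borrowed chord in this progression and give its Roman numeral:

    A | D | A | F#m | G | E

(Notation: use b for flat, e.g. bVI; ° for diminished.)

A major has the diatonic set A, Bm, C#m, D, E, F#m, G#dim. A, D, F#m and E are all diatonic. But G (G–B–D) is foreign: the diatonic vii° on degree 7 is G#dim, whereas G comes from A minor. It is labeled bVII.

bVII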